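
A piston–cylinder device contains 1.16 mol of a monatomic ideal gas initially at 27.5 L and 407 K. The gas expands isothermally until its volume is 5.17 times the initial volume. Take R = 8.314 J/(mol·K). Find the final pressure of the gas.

27.6 kPa

P₁ = nRT₁/V₁ = 1.16×8.314×407/27.5 = 143 kPa.
Isothermal: T stays 407 K; PV = const ⇒ V₂ = 142 L, P₂ = 27.6 kPa.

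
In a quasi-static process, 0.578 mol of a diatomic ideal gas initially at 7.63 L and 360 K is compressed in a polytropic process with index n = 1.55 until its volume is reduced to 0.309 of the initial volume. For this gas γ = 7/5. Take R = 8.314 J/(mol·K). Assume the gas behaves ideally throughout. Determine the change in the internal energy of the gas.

P₁ = nRT₁/V₁ = 0.578×8.314×360/7.63 = 227 kPa.
Polytropic n=1.55: T₂ = T₁(V₁/V₂)^(n−1) = 360×(3.24)^0.55 = 687 K; P₂ = P₁(V₁/V₂)^n = 1400 kPa.
For an ideal gas ΔU = nCvΔT with Cv = (5/2)R = 20.8 J/(mol·K).
ΔU = 0.578×20.8×(687−360) = 3930 J.

3930 J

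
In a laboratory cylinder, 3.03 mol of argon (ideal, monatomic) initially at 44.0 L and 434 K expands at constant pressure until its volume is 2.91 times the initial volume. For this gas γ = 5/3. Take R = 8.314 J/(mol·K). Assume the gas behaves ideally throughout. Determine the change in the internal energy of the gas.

P₁ = nRT₁/V₁ = 3.03×8.314×434/44.0 = 248 kPa.
Isobaric: P stays 248 kPa; V/T = const ⇒ T₂ = 1260 K, V₂ = 128 L.
For an ideal gas ΔU = nCvΔT with Cv = (3/2)R = 12.5 J/(mol·K).
ΔU = 3.03×12.5×(1260−434) = 31300 J.

31300 J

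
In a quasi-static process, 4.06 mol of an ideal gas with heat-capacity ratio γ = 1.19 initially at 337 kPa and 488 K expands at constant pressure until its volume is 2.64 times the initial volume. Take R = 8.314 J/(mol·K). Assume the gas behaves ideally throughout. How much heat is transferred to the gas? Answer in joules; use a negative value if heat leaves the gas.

V₁ = nRT₁/P₁ = 4.06×8.314×488/337 = 48.9 L.
Isobaric: P stays 337 kPa; V/T = const ⇒ T₂ = 1290 K, V₂ = 129 L.
W = PΔV = 337×(129−48.9) kPa·L = 27000 J.
ΔU = nCvΔT = 4.06×43.8×(1290−488) = 142000 J.
Q = ΔU + W = nCpΔT = 169000 J.

169000 J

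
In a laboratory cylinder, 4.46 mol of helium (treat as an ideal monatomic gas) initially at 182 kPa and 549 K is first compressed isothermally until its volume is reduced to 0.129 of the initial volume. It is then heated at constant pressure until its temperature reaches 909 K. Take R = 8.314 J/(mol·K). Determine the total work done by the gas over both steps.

V₁ = nRT₁/P₁ = 4.46×8.314×549/182 = 112 L.
Step 1 — Isothermal: T stays 549 K; PV = const ⇒ V₂ = 14.4 L, P₂ = 1410 kPa.
ΔU = 0 (ideal gas, T constant).
W = nRT ln(V₂/V₁) = 4.46×8.314×549×ln(0.129) = -41700 J.
Q = ΔU + W = -41700 J.
State after step 1: P = 1410 kPa, V = 14.4 L, T = 549 K.
Step 2 — Isobaric: P stays 1410 kPa; V/T = const ⇒ T₂ = 909 K, V₂ = 23.9 L.
W = PΔV = 1410×(23.9−14.4) kPa·L = 13300 J.
ΔU = nCvΔT = 4.46×12.5×(909−549) = 20000 J.
Q = ΔU + W = nCpΔT = 33400 J.
Net over both steps: W = -28300 J, Q = -8320 J, ΔU = 20000 J.

-28300 J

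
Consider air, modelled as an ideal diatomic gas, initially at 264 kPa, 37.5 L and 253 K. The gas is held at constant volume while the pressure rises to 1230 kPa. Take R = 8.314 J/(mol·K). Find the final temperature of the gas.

1180 K

Isochoric: V stays 37.5 L; P/T = const ⇒ T₂ = 1180 K, P₂ = 1230 kPa.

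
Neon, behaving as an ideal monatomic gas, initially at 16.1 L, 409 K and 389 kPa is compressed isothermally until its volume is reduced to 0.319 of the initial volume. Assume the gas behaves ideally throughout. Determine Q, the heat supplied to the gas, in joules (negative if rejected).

-7160 J

n = P₁V₁/(RT₁) = 389×16.1/(8.314×409) = 1.84 mol.
Isothermal: T stays 409 K; PV = const ⇒ V₂ = 5.14 L, P₂ = 1220 kPa.
ΔU = 0 (ideal gas, T constant).
W = nRT ln(V₂/V₁) = 1.84×8.314×409×ln(0.319) = -7160 J.
Q = ΔU + W = -7160 J.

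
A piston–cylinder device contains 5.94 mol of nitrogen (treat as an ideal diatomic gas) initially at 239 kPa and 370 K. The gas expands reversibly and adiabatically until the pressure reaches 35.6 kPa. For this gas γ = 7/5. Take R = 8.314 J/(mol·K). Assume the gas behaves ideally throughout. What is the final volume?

V₁ = nRT₁/P₁ = 5.94×8.314×370/239 = 76.5 L.
Adiabatic: T₂/T₁ = (P₂/P₁)^((γ−1)/γ) ⇒ T₂ = 370×(0.149)^0.286 = 215 K; V₂ = 298 L.

298 L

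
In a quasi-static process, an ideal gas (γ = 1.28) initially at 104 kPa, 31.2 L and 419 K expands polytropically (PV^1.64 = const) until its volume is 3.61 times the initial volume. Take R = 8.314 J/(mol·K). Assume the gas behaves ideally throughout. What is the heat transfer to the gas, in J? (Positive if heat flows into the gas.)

n = P₁V₁/(RT₁) = 104×31.2/(8.314×419) = 0.931 mol.
Polytropic n=1.64: T₂ = T₁(V₁/V₂)^(n−1) = 419×(0.277)^0.64 = 184 K; P₂ = P₁(V₁/V₂)^n = 12.7 kPa.
W = (P₁V₁−P₂V₂)/(n−1) = (104×31.2−12.7×113)/0.64 = 2840 J.
ΔU = nCvΔT = 0.931×29.7×(184−419) = -6490 J.
Q = ΔU + W = -3650 J.

-3650 J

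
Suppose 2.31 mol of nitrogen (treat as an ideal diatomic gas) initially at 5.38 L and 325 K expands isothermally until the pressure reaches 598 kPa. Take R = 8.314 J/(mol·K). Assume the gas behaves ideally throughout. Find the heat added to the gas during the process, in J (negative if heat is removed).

4140 J

P₁ = nRT₁/V₁ = 2.31×8.314×325/5.38 = 1160 kPa.
Isothermal: T stays 325 K; PV = const ⇒ V₂ = 10.4 L, P₂ = 598 kPa.
ΔU = 0 (ideal gas, T constant).
W = nRT ln(V₂/V₁) = 2.31×8.314×325×ln(1.94) = 4140 J.
Q = ΔU + W = 4140 J.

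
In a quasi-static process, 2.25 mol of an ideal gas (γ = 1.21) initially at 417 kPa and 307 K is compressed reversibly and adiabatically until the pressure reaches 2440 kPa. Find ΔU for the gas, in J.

V₁ = nRT₁/P₁ = 2.25×8.314×307/417 = 13.8 L.
Adiabatic: T₂/T₁ = (P₂/P₁)^((γ−1)/γ) ⇒ T₂ = 307×(5.85)^0.174 = 417 K; V₂ = 3.20 L.
For an ideal gas ΔU = nCvΔT with Cv = R/(γ−1) = 39.6 J/(mol·K).
ΔU = 2.25×39.6×(417−307) = 9810 J.

9810 J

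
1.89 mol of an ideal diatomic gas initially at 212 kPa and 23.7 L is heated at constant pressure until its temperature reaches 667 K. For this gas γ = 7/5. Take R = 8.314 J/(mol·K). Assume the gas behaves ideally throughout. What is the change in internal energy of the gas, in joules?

T₁ = P₁V₁/(nR) = 212×23.7/(1.89×8.314) = 320 K.
Isobaric: P stays 212 kPa; V/T = const ⇒ T₂ = 667 K, V₂ = 49.4 L.
For an ideal gas ΔU = nCvΔT with Cv = (5/2)R = 20.8 J/(mol·K).
ΔU = 1.89×20.8×(667−320) = 13600 J.

13600 J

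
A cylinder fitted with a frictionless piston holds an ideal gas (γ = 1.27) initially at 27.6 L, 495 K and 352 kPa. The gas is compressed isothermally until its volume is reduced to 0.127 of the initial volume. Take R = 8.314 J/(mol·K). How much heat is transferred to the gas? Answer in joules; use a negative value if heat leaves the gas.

-20000 J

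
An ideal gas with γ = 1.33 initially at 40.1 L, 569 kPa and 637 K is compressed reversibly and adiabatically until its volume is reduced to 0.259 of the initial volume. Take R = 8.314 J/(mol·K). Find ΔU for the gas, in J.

n = P₁V₁/(RT₁) = 569×40.1/(8.314×637) = 4.31 mol.
Adiabatic: TV^(γ−1) = const ⇒ T₂ = 637×(3.86)^0.330 = 995 K; PV^γ = const ⇒ P₂ = 3430 kPa.
For an ideal gas ΔU = nCvΔT with Cv = R/(γ−1) = 25.2 J/(mol·K).
ΔU = 4.31×25.2×(995−637) = 38800 J.

38800 J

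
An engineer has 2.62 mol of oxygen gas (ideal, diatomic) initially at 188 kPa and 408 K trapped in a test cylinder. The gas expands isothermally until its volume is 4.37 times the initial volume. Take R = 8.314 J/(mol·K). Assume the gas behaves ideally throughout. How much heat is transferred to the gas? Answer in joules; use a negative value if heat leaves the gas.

V₁ = nRT₁/P₁ = 2.62×8.314×408/188 = 47.3 L.
Isothermal: T stays 408 K; PV = const ⇒ V₂ = 207 L, P₂ = 43.0 kPa.
ΔU = 0 (ideal gas, T constant).
W = nRT ln(V₂/V₁) = 2.62×8.314×408×ln(4.37) = 13100 J.
Q = ΔU + W = 13100 J.

13100 J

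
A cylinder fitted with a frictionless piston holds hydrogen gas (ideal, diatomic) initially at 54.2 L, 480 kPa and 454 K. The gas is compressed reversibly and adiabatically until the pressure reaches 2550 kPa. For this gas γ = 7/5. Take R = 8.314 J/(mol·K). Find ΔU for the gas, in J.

39800 J

n = P₁V₁/(RT₁) = 480×54.2/(8.314×454) = 6.89 mol.
Adiabatic: T₂/T₁ = (P₂/P₁)^((γ−1)/γ) ⇒ T₂ = 454×(5.31)^0.286 = 732 K; V₂ = 16.4 L.
For an ideal gas ΔU = nCvΔT with Cv = (5/2)R = 20.8 J/(mol·K).
ΔU = 6.89×20.8×(732−454) = 39800 J.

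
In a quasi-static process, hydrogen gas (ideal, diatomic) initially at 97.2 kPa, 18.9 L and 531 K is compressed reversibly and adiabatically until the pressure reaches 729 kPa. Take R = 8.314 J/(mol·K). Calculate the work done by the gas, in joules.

n = P₁V₁/(RT₁) = 97.2×18.9/(8.314×531) = 0.416 mol.
Adiabatic: T₂/T₁ = (P₂/P₁)^((γ−1)/γ) ⇒ T₂ = 531×(7.50)^0.286 = 944 K; V₂ = 4.48 L.
ΔU = nCvΔT = 0.416×20.8×(944−531) = 3570 J.
Q = 0 for an adiabatic process, so W = −ΔU = -3570 J.

-3570 J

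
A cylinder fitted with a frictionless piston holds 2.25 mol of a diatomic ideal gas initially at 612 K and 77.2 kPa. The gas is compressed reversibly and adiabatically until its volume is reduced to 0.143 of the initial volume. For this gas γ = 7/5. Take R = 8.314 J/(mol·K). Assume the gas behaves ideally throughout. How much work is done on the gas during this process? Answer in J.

33700 J

V₁ = nRT₁/P₁ = 2.25×8.314×612/77.2 = 148 L.
Adiabatic: TV^(γ−1) = const ⇒ T₂ = 612×(6.99)^0.400 = 1330 K; PV^γ = const ⇒ P₂ = 1180 kPa.
ΔU = nCvΔT = 2.25×20.8×(1330−612) = 33700 J.
Q = 0 for an adiabatic process, so W = −ΔU = -33700 J.
Work done on the gas = −W_by = 33700 J.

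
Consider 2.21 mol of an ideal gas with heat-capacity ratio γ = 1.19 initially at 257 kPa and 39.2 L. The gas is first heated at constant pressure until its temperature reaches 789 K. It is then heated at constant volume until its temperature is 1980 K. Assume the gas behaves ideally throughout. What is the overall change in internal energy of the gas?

138000 J

T₁ = P₁V₁/(nR) = 257×39.2/(2.21×8.314) = 548 K.
Step 1 — Isobaric: P stays 257 kPa; V/T = const ⇒ T₂ = 789 K, V₂ = 56.4 L.
W = PΔV = 257×(56.4−39.2) kPa·L = 4420 J.
ΔU = nCvΔT = 2.21×43.8×(789−548) = 23300 J.
Q = ΔU + W = nCpΔT = 27700 J.
State after step 1: P = 257 kPa, V = 56.4 L, T = 789 K.
Step 2 — Isochoric: V stays 56.4 L; P/T = const ⇒ T₂ = 1980 K, P₂ = 645 kPa.
W = 0 (no volume change).
ΔU = nCvΔT = 2.21×43.8×(1980−789) = 115000 J.
Q = ΔU = 115000 J.
Net over both steps: W = 4420 J, Q = 143000 J, ΔU = 138000 J.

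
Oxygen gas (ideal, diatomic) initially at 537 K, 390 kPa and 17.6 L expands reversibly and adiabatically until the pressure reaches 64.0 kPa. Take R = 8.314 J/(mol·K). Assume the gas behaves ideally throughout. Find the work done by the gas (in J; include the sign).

6920 J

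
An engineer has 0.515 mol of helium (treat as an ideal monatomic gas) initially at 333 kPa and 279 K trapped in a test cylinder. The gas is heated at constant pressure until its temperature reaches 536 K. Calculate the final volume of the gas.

V₁ = nRT₁/P₁ = 0.515×8.314×279/333 = 3.59 L.
Isobaric: P stays 333 kPa; V/T = const ⇒ T₂ = 536 K, V₂ = 6.89 L.

6.89 L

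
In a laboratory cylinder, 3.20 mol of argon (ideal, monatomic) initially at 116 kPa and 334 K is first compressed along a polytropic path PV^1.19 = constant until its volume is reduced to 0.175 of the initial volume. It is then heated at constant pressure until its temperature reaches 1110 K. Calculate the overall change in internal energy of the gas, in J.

V₁ = nRT₁/P₁ = 3.20×8.314×334/116 = 76.6 L.
Step 1 — Polytropic n=1.19: T₂ = T₁(V₁/V₂)^(n−1) = 334×(5.71)^0.19 = 465 K; P₂ = P₁(V₁/V₂)^n = 923 kPa.
W = (P₁V₁−P₂V₂)/(n−1) = (116×76.6−923×13.4)/0.19 = -18400 J.
ΔU = nCvΔT = 3.20×12.5×(465−334) = 5230 J.
Q = ΔU + W = -13100 J.
State after step 1: P = 923 kPa, V = 13.4 L, T = 465 K.
Step 2 — Isobaric: P stays 923 kPa; V/T = const ⇒ T₂ = 1110 K, V₂ = 32.0 L.
W = PΔV = 923×(32.0−13.4) kPa·L = 17200 J.
ΔU = nCvΔT = 3.20×12.5×(1110−465) = 25700 J.
Q = ΔU + W = nCpΔT = 42900 J.
Net over both steps: W = -1200 J, Q = 29800 J, ΔU = 31000 J.

31000 J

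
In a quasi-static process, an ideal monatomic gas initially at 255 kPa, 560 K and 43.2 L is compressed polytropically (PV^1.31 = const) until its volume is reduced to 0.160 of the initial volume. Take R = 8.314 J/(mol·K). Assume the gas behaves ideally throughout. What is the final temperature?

Polytropic n=1.31: T₂ = T₁(V₁/V₂)^(n−1) = 560×(6.25)^0.31 = 988 K; P₂ = P₁(V₁/V₂)^n = 2810 kPa.

988 K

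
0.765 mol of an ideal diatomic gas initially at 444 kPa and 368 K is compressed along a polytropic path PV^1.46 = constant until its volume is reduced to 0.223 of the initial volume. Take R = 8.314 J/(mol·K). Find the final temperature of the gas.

V₁ = nRT₁/P₁ = 0.765×8.314×368/444 = 5.27 L.
Polytropic n=1.46: T₂ = T₁(V₁/V₂)^(n−1) = 368×(4.48)^0.46 = 734 K; P₂ = P₁(V₁/V₂)^n = 3970 kPa.

734 K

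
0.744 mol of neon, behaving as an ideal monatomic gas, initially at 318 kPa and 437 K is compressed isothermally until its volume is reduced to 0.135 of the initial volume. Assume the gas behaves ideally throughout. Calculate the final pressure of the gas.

V₁ = nRT₁/P₁ = 0.744×8.314×437/318 = 8.50 L.
Isothermal: T stays 437 K; PV = const ⇒ V₂ = 1.15 L, P₂ = 2360 kPa.

2360 kPa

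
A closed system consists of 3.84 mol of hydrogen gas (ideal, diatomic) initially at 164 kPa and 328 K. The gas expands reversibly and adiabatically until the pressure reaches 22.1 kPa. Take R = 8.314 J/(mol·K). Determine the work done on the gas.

-11400 J

V₁ = nRT₁/P₁ = 3.84×8.314×328/164 = 63.9 L.
Adiabatic: T₂/T₁ = (P₂/P₁)^((γ−1)/γ) ⇒ T₂ = 328×(0.135)^0.286 = 185 K; V₂ = 267 L.
ΔU = nCvΔT = 3.84×20.8×(185−328) = -11400 J.
Q = 0 for an adiabatic process, so W = −ΔU = 11400 J.
Work done on the gas = −W_by = -11400 J.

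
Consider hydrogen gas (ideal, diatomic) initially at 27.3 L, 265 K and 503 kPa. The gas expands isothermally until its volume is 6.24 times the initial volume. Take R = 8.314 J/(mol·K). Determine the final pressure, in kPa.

Isothermal: T stays 265 K; PV = const ⇒ V₂ = 170 L, P₂ = 80.6 kPa.

80.6 kPa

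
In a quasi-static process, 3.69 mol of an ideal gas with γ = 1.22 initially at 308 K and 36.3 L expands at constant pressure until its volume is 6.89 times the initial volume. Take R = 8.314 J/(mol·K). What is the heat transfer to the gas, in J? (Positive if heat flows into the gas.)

309000 J

P₁ = nRT₁/V₁ = 3.69×8.314×308/36.3 = 260 kPa.
Isobaric: P stays 260 kPa; V/T = const ⇒ T₂ = 2120 K, V₂ = 250 L.
W = PΔV = 260×(250−36.3) kPa·L = 55700 J.
ΔU = nCvΔT = 3.69×37.8×(2120−308) = 253000 J.
Q = ΔU + W = nCpΔT = 309000 J.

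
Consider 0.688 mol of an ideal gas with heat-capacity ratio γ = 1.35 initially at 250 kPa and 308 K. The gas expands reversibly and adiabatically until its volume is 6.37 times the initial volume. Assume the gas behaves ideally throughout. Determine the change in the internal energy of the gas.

-2400 J

V₁ = nRT₁/P₁ = 0.688×8.314×308/250 = 7.05 L.
Adiabatic: TV^(γ−1) = const ⇒ T₂ = 308×(0.157)^0.350 = 161 K; PV^γ = const ⇒ P₂ = 20.5 kPa.
For an ideal gas ΔU = nCvΔT with Cv = R/(γ−1) = 23.8 J/(mol·K).
ΔU = 0.688×23.8×(161−308) = -2400 J.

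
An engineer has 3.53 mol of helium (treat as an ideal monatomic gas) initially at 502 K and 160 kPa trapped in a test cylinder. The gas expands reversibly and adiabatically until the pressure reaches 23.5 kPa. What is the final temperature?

V₁ = nRT₁/P₁ = 3.53×8.314×502/160 = 92.1 L.
Adiabatic: T₂/T₁ = (P₂/P₁)^((γ−1)/γ) ⇒ T₂ = 502×(0.147)^0.400 = 233 K; V₂ = 291 L.

233 K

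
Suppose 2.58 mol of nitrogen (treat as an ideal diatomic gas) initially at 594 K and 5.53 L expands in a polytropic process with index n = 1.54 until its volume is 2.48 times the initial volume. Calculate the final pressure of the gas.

569 kPa

P₁ = nRT₁/V₁ = 2.58×8.314×594/5.53 = 2300 kPa.
Polytropic n=1.54: T₂ = T₁(V₁/V₂)^(n−1) = 594×(0.403)^0.54 = 364 K; P₂ = P₁(V₁/V₂)^n = 569 kPa.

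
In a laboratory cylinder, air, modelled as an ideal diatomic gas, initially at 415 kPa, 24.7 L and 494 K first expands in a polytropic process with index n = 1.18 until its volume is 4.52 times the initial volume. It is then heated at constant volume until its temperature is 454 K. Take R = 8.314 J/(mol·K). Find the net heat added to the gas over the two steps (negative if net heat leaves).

n = P₁V₁/(RT₁) = 415×24.7/(8.314×494) = 2.50 mol.
Step 1 — Polytropic n=1.18: T₂ = T₁(V₁/V₂)^(n−1) = 494×(0.221)^0.18 = 377 K; P₂ = P₁(V₁/V₂)^n = 70.0 kPa.
W = (P₁V₁−P₂V₂)/(n−1) = (415×24.7−70.0×112)/0.18 = 13500 J.
ΔU = nCvΔT = 2.50×20.8×(377−494) = -6090 J.
Q = ΔU + W = 7450 J.
State after step 1: P = 70.0 kPa, V = 112 L, T = 377 K.
Step 2 — Isochoric: V stays 112 L; P/T = const ⇒ T₂ = 454 K, P₂ = 84.4 kPa.
W = 0 (no volume change).
ΔU = nCvΔT = 2.50×20.8×(454−377) = 4020 J.
Q = ΔU = 4020 J.
Net over both steps: W = 13500 J, Q = 11500 J, ΔU = -2080 J.

11500 J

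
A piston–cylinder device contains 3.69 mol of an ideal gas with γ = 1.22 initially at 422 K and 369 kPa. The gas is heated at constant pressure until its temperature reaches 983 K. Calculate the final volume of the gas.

81.7 L

V₁ = nRT₁/P₁ = 3.69×8.314×422/369 = 35.1 L.
Isobaric: P stays 369 kPa; V/T = const ⇒ T₂ = 983 K, V₂ = 81.7 L.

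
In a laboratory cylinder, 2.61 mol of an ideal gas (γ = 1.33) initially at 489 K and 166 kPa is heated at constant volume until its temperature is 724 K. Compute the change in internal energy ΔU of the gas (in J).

V₁ = nRT₁/P₁ = 2.61×8.314×489/166 = 63.9 L.
Isochoric: V stays 63.9 L; P/T = const ⇒ T₂ = 724 K, P₂ = 246 kPa.
For an ideal gas ΔU = nCvΔT with Cv = R/(γ−1) = 25.2 J/(mol·K).
ΔU = 2.61×25.2×(724−489) = 15500 J.

15500 J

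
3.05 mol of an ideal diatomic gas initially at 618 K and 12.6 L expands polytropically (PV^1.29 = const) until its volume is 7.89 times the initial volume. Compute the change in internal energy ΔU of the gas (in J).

P₁ = nRT₁/V₁ = 3.05×8.314×618/12.6 = 1240 kPa.
Polytropic n=1.29: T₂ = T₁(V₁/V₂)^(n−1) = 618×(0.127)^0.29 = 339 K; P₂ = P₁(V₁/V₂)^n = 86.6 kPa.
For an ideal gas ΔU = nCvΔT with Cv = (5/2)R = 20.8 J/(mol·K).
ΔU = 3.05×20.8×(339−618) = -17700 J.

-17700 J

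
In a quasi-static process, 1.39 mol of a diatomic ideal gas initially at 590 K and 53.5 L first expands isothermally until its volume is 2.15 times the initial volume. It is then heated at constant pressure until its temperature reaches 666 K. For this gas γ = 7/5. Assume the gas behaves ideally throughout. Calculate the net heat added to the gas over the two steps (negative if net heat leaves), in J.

P₁ = nRT₁/V₁ = 1.39×8.314×590/53.5 = 127 kPa.
Step 1 — Isothermal: T stays 590 K; PV = const ⇒ V₂ = 115 L, P₂ = 59.3 kPa.
ΔU = 0 (ideal gas, T constant).
W = nRT ln(V₂/V₁) = 1.39×8.314×590×ln(2.15) = 5220 J.
Q = ΔU + W = 5220 J.
State after step 1: P = 59.3 kPa, V = 115 L, T = 590 K.
Step 2 — Isobaric: P stays 59.3 kPa; V/T = const ⇒ T₂ = 666 K, V₂ = 130 L.
W = PΔV = 59.3×(130−115) kPa·L = 878 J.
ΔU = nCvΔT = 1.39×20.8×(666−590) = 2200 J.
Q = ΔU + W = nCpΔT = 3070 J.
Net over both steps: W = 6100 J, Q = 8290 J, ΔU = 2200 J.

8290 J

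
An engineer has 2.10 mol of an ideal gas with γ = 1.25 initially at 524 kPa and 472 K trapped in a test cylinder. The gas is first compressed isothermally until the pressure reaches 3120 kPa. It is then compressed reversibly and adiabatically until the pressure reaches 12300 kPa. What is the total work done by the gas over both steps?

V₁ = nRT₁/P₁ = 2.10×8.314×472/524 = 15.7 L.
Step 1 — Isothermal: T stays 472 K; PV = const ⇒ V₂ = 2.64 L, P₂ = 3120 kPa.
ΔU = 0 (ideal gas, T constant).
W = nRT ln(V₂/V₁) = 2.10×8.314×472×ln(0.168) = -14700 J.
Q = ΔU + W = -14700 J.
State after step 1: P = 3120 kPa, V = 2.64 L, T = 472 K.
Step 2 — Adiabatic: T₂/T₁ = (P₂/P₁)^((γ−1)/γ) ⇒ T₂ = 472×(3.94)^0.200 = 621 K; V₂ = 0.881 L.
ΔU = nCvΔT = 2.10×33.3×(621−472) = 10400 J.
Q = 0 for an adiabatic process, so W = −ΔU = -10400 J.
Net over both steps: W = -25100 J, Q = -14700 J, ΔU = 10400 J.

-25100 J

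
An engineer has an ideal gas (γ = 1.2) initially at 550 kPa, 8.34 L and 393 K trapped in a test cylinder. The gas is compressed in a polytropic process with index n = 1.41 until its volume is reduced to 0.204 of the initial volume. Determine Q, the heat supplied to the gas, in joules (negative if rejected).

10800 J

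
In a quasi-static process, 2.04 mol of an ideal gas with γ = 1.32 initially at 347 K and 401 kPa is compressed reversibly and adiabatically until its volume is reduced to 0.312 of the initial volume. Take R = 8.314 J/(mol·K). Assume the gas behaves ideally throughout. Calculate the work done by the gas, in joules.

V₁ = nRT₁/P₁ = 2.04×8.314×347/401 = 14.7 L.
Adiabatic: TV^(γ−1) = const ⇒ T₂ = 347×(3.21)^0.320 = 504 K; PV^γ = const ⇒ P₂ = 1870 kPa.
ΔU = nCvΔT = 2.04×26.0×(504−347) = 8310 J.
Q = 0 for an adiabatic process, so W = −ΔU = -8310 J.

-8310 J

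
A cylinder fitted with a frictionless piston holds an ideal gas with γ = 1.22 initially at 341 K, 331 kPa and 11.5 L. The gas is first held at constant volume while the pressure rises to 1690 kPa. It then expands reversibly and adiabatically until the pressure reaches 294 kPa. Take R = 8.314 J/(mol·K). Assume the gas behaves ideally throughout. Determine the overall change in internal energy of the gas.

n = P₁V₁/(RT₁) = 331×11.5/(8.314×341) = 1.34 mol.
Step 1 — Isochoric: V stays 11.5 L; P/T = const ⇒ T₂ = 1740 K, P₂ = 1690 kPa.
W = 0 (no volume change).
ΔU = nCvΔT = 1.34×37.8×(1740−341) = 71000 J.
Q = ΔU = 71000 J.
State after step 1: P = 1690 kPa, V = 11.5 L, T = 1740 K.
Step 2 — Adiabatic: T₂/T₁ = (P₂/P₁)^((γ−1)/γ) ⇒ T₂ = 1740×(0.174)^0.180 = 1270 K; V₂ = 48.2 L.
ΔU = nCvΔT = 1.34×37.8×(1270−1740) = -23900 J.
Q = 0 for an adiabatic process, so W = −ΔU = 23900 J.
Net over both steps: W = 23900 J, Q = 71000 J, ΔU = 47100 J.

47100 J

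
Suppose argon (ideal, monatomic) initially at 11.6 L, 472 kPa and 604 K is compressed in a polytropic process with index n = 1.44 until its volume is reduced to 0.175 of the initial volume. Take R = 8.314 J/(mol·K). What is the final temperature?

1300 K

Polytropic n=1.44: T₂ = T₁(V₁/V₂)^(n−1) = 604×(5.71)^0.44 = 1300 K; P₂ = P₁(V₁/V₂)^n = 5810 kPa.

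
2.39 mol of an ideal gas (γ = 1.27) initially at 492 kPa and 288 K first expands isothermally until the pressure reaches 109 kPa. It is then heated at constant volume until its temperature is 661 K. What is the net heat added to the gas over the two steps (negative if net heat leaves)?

36100 J

V₁ = nRT₁/P₁ = 2.39×8.314×288/492 = 11.6 L.
Step 1 — Isothermal: T stays 288 K; PV = const ⇒ V₂ = 52.5 L, P₂ = 109 kPa.
ΔU = 0 (ideal gas, T constant).
W = nRT ln(V₂/V₁) = 2.39×8.314×288×ln(4.51) = 8620 J.
Q = ΔU + W = 8620 J.
State after step 1: P = 109 kPa, V = 52.5 L, T = 288 K.
Step 2 — Isochoric: V stays 52.5 L; P/T = const ⇒ T₂ = 661 K, P₂ = 250 kPa.
W = 0 (no volume change).
ΔU = nCvΔT = 2.39×30.8×(661−288) = 27500 J.
Q = ΔU = 27500 J.
Net over both steps: W = 8620 J, Q = 36100 J, ΔU = 27500 J.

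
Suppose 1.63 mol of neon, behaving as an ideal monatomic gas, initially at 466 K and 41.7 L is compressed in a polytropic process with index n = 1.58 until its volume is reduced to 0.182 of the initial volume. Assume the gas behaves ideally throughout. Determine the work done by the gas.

-18400 J

P₁ = nRT₁/V₁ = 1.63×8.314×466/41.7 = 151 kPa.
Polytropic n=1.58: T₂ = T₁(V₁/V₂)^(n−1) = 466×(5.49)^0.58 = 1250 K; P₂ = P₁(V₁/V₂)^n = 2240 kPa.
W = (P₁V₁−P₂V₂)/(n−1) = (151×41.7−2240×7.59)/0.58 = -18400 J.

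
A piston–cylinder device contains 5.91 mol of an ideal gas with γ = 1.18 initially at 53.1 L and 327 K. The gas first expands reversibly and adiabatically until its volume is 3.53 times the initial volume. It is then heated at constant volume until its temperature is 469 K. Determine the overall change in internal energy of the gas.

P₁ = nRT₁/V₁ = 5.91×8.314×327/53.1 = 303 kPa.
Step 1 — Adiabatic: TV^(γ−1) = const ⇒ T₂ = 327×(0.283)^0.180 = 261 K; PV^γ = const ⇒ P₂ = 68.3 kPa.
ΔU = nCvΔT = 5.91×46.2×(261−327) = -18100 J.
Q = 0 for an adiabatic process, so W = −ΔU = 18100 J.
State after step 1: P = 68.3 kPa, V = 187 L, T = 261 K.
Step 2 — Isochoric: V stays 187 L; P/T = const ⇒ T₂ = 469 K, P₂ = 123 kPa.
W = 0 (no volume change).
ΔU = nCvΔT = 5.91×46.2×(469−261) = 56900 J.
Q = ΔU = 56900 J.
Net over both steps: W = 18100 J, Q = 56900 J, ΔU = 38800 J.

38800 J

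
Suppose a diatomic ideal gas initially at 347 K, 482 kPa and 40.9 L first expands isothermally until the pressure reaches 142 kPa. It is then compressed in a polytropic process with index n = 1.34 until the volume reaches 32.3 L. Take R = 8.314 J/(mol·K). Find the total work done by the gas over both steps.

-13100 J

n = P₁V₁/(RT₁) = 482×40.9/(8.314×347) = 6.83 mol.
Step 1 — Isothermal: T stays 347 K; PV = const ⇒ V₂ = 139 L, P₂ = 142 kPa.
ΔU = 0 (ideal gas, T constant).
W = nRT ln(V₂/V₁) = 6.83×8.314×347×ln(3.39) = 24100 J.
Q = ΔU + W = 24100 J.
State after step 1: P = 142 kPa, V = 139 L, T = 347 K.
Step 2 — Polytropic n=1.34: T₂ = T₁(V₁/V₂)^(n−1) = 347×(4.30)^0.34 = 570 K; P₂ = P₁(V₁/V₂)^n = 1000 kPa.
W = (P₁V₁−P₂V₂)/(n−1) = (142×139−1000×32.3)/0.34 = -37200 J.
ΔU = nCvΔT = 6.83×20.8×(570−347) = 31600 J.
Q = ΔU + W = -5580 J.
Net over both steps: W = -13100 J, Q = 18500 J, ΔU = 31600 J.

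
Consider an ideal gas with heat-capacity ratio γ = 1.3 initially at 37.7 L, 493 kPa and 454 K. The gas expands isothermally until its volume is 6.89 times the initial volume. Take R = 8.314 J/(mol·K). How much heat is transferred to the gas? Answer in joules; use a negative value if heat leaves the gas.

35900 J

n = P₁V₁/(RT₁) = 493×37.7/(8.314×454) = 4.92 mol.
Isothermal: T stays 454 K; PV = const ⇒ V₂ = 260 L, P₂ = 71.6 kPa.
ΔU = 0 (ideal gas, T constant).
W = nRT ln(V₂/V₁) = 4.92×8.314×454×ln(6.89) = 35900 J.
Q = ΔU + W = 35900 J.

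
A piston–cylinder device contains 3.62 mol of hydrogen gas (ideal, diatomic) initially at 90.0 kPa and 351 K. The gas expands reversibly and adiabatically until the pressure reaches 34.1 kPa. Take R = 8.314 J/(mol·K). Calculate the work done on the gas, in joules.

V₁ = nRT₁/P₁ = 3.62×8.314×351/90.0 = 117 L.
Adiabatic: T₂/T₁ = (P₂/P₁)^((γ−1)/γ) ⇒ T₂ = 351×(0.379)^0.286 = 266 K; V₂ = 235 L.
ΔU = nCvΔT = 3.62×20.8×(266−351) = -6400 J.
Q = 0 for an adiabatic process, so W = −ΔU = 6400 J.
Work done on the gas = −W_by = -6400 J.

-6400 J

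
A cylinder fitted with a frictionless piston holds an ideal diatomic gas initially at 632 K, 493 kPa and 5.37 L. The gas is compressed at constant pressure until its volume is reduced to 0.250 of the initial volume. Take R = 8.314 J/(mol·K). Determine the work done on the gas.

1990 J

n = P₁V₁/(RT₁) = 493×5.37/(8.314×632) = 0.504 mol.
Isobaric: P stays 493 kPa; V/T = const ⇒ T₂ = 158 K, V₂ = 1.34 L.
W = PΔV = 493×(1.34−5.37) kPa·L = -1990 J.
Work done on the gas = −W_by = 1990 J.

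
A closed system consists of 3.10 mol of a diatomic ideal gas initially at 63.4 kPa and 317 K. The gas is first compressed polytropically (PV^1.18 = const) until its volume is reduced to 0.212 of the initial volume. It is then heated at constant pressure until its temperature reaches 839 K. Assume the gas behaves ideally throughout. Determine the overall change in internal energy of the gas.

33600 J

V₁ = nRT₁/P₁ = 3.10×8.314×317/63.4 = 129 L.
Step 1 — Polytropic n=1.18: T₂ = T₁(V₁/V₂)^(n−1) = 317×(4.72)^0.18 = 419 K; P₂ = P₁(V₁/V₂)^n = 395 kPa.
W = (P₁V₁−P₂V₂)/(n−1) = (63.4×129−395×27.3)/0.18 = -14600 J.
ΔU = nCvΔT = 3.10×20.8×(419−317) = 6580 J.
Q = ΔU + W = -8040 J.
State after step 1: P = 395 kPa, V = 27.3 L, T = 419 K.
Step 2 — Isobaric: P stays 395 kPa; V/T = const ⇒ T₂ = 839 K, V₂ = 54.7 L.
W = PΔV = 395×(54.7−27.3) kPa·L = 10800 J.
ΔU = nCvΔT = 3.10×20.8×(839−419) = 27100 J.
Q = ΔU + W = nCpΔT = 37900 J.
Net over both steps: W = -3800 J, Q = 29800 J, ΔU = 33600 J.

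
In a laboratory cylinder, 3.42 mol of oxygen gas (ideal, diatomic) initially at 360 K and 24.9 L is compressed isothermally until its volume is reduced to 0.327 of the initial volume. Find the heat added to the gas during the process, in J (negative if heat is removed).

-11400 J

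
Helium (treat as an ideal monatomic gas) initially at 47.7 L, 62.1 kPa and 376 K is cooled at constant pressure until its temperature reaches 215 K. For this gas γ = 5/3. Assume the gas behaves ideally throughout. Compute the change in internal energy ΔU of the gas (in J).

-1900 J

n = P₁V₁/(RT₁) = 62.1×47.7/(8.314×376) = 0.948 mol.
Isobaric: P stays 62.1 kPa; V/T = const ⇒ T₂ = 215 K, V₂ = 27.3 L.
For an ideal gas ΔU = nCvΔT with Cv = (3/2)R = 12.5 J/(mol·K).
ΔU = 0.948×12.5×(215−376) = -1900 J.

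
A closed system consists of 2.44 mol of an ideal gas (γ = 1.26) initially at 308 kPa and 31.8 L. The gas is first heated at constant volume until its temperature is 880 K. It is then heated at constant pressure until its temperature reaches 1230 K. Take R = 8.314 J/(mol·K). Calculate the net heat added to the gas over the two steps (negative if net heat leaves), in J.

65400 J

T₁ = P₁V₁/(nR) = 308×31.8/(2.44×8.314) = 483 K.
Step 1 — Isochoric: V stays 31.8 L; P/T = const ⇒ T₂ = 880 K, P₂ = 561 kPa.
W = 0 (no volume change).
ΔU = nCvΔT = 2.44×32.0×(880−483) = 31000 J.
Q = ΔU = 31000 J.
State after step 1: P = 561 kPa, V = 31.8 L, T = 880 K.
Step 2 — Isobaric: P stays 561 kPa; V/T = const ⇒ T₂ = 1230 K, V₂ = 44.4 L.
W = PΔV = 561×(44.4−31.8) kPa·L = 7100 J.
ΔU = nCvΔT = 2.44×32.0×(1230−880) = 27300 J.
Q = ΔU + W = nCpΔT = 34400 J.
Net over both steps: W = 7100 J, Q = 65400 J, ΔU = 58300 J.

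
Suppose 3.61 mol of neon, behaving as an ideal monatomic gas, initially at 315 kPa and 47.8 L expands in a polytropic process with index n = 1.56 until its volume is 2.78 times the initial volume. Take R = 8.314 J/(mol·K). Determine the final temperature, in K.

283 K

T₁ = P₁V₁/(nR) = 315×47.8/(3.61×8.314) = 502 K.
Polytropic n=1.56: T₂ = T₁(V₁/V₂)^(n−1) = 502×(0.360)^0.56 = 283 K; P₂ = P₁(V₁/V₂)^n = 63.9 kPa.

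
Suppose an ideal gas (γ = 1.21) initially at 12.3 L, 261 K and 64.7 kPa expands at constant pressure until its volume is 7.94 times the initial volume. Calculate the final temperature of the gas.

2070 K

Isobaric: P stays 64.7 kPa; V/T = const ⇒ T₂ = 2070 K, V₂ = 97.7 L.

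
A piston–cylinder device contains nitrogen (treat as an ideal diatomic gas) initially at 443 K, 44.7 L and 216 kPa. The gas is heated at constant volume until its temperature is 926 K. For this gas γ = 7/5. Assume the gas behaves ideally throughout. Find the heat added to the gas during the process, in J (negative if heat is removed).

26300 J

n = P₁V₁/(RT₁) = 216×44.7/(8.314×443) = 2.62 mol.
Isochoric: V stays 44.7 L; P/T = const ⇒ T₂ = 926 K, P₂ = 452 kPa.
W = 0 (no volume change).
ΔU = nCvΔT = 2.62×20.8×(926−443) = 26300 J.
Q = ΔU = 26300 J.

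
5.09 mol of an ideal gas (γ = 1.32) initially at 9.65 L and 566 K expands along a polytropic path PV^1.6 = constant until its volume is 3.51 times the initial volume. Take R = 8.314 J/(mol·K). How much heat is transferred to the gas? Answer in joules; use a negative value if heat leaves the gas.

P₁ = nRT₁/V₁ = 5.09×8.314×566/9.65 = 2480 kPa.
Polytropic n=1.6: T₂ = T₁(V₁/V₂)^(n−1) = 566×(0.285)^0.60 = 266 K; P₂ = P₁(V₁/V₂)^n = 333 kPa.
W = (P₁V₁−P₂V₂)/(n−1) = (2480×9.65−333×33.9)/0.60 = 21100 J.
ΔU = nCvΔT = 5.09×26.0×(266−566) = -39600 J.
Q = ΔU + W = -18500 J.

-18500 J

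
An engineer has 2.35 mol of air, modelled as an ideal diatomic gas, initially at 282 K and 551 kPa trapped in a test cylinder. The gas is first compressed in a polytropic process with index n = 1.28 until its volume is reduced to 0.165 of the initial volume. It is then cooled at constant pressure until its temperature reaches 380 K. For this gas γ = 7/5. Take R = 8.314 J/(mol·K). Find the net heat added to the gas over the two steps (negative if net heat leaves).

-9830 J

V₁ = nRT₁/P₁ = 2.35×8.314×282/551 = 10.0 L.
Step 1 — Polytropic n=1.28: T₂ = T₁(V₁/V₂)^(n−1) = 282×(6.06)^0.28 = 467 K; P₂ = P₁(V₁/V₂)^n = 5530 kPa.
W = (P₁V₁−P₂V₂)/(n−1) = (551×10.0−5530×1.65)/0.28 = -12900 J.
ΔU = nCvΔT = 2.35×20.8×(467−282) = 9040 J.
Q = ΔU + W = -3870 J.
State after step 1: P = 5530 kPa, V = 1.65 L, T = 467 K.
Step 2 — Isobaric: P stays 5530 kPa; V/T = const ⇒ T₂ = 380 K, V₂ = 1.34 L.
W = PΔV = 5530×(1.34−1.65) kPa·L = -1700 J.
ΔU = nCvΔT = 2.35×20.8×(380−467) = -4250 J.
Q = ΔU + W = nCpΔT = -5950 J.
Net over both steps: W = -14600 J, Q = -9830 J, ΔU = 4790 J.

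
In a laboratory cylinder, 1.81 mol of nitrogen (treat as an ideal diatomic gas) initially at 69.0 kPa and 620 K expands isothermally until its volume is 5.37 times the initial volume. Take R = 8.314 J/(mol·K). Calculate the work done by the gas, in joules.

15700 J

V₁ = nRT₁/P₁ = 1.81×8.314×620/69.0 = 135 L.
Isothermal: T stays 620 K; PV = const ⇒ V₂ = 726 L, P₂ = 12.8 kPa.
W = nRT ln(V₂/V₁) = 1.81×8.314×620×ln(5.37) = 15700 J.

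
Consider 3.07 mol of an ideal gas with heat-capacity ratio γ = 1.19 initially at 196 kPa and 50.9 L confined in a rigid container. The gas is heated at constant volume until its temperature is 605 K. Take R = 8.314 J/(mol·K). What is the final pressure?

303 kPa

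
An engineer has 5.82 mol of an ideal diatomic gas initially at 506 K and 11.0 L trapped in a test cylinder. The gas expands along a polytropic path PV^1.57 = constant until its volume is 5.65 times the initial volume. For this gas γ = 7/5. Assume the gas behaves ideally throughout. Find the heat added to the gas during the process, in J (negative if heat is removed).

-11500 J

P₁ = nRT₁/V₁ = 5.82×8.314×506/11.0 = 2230 kPa.
Polytropic n=1.57: T₂ = T₁(V₁/V₂)^(n−1) = 506×(0.177)^0.57 = 189 K; P₂ = P₁(V₁/V₂)^n = 147 kPa.
W = (P₁V₁−P₂V₂)/(n−1) = (2230×11.0−147×62.2)/0.57 = 26900 J.
ΔU = nCvΔT = 5.82×20.8×(189−506) = -38400 J.
Q = ΔU + W = -11500 J.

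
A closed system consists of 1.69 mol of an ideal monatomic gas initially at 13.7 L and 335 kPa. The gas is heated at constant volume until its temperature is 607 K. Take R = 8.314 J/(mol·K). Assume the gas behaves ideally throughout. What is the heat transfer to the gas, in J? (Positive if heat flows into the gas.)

T₁ = P₁V₁/(nR) = 335×13.7/(1.69×8.314) = 327 K.
Isochoric: V stays 13.7 L; P/T = const ⇒ T₂ = 607 K, P₂ = 623 kPa.
W = 0 (no volume change).
ΔU = nCvΔT = 1.69×12.5×(607−327) = 5910 J.
Q = ΔU = 5910 J.

5910 J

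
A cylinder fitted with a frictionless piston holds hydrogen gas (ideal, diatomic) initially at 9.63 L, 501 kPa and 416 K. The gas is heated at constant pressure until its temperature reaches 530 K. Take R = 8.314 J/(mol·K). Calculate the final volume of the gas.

Isobaric: P stays 501 kPa; V/T = const ⇒ T₂ = 530 K, V₂ = 12.3 L.

12.3 L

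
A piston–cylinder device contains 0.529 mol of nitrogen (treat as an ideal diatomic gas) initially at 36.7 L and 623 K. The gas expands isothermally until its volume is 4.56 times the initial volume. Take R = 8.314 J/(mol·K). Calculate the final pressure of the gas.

P₁ = nRT₁/V₁ = 0.529×8.314×623/36.7 = 74.7 kPa.
Isothermal: T stays 623 K; PV = const ⇒ V₂ = 167 L, P₂ = 16.4 kPa.

16.4 kPa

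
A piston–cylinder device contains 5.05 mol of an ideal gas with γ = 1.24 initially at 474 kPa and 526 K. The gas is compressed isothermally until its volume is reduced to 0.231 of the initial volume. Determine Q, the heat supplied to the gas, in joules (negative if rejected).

V₁ = nRT₁/P₁ = 5.05×8.314×526/474 = 46.6 L.
Isothermal: T stays 526 K; PV = const ⇒ V₂ = 10.8 L, P₂ = 2050 kPa.
ΔU = 0 (ideal gas, T constant).
W = nRT ln(V₂/V₁) = 5.05×8.314×526×ln(0.231) = -32400 J.
Q = ΔU + W = -32400 J.

-32400 J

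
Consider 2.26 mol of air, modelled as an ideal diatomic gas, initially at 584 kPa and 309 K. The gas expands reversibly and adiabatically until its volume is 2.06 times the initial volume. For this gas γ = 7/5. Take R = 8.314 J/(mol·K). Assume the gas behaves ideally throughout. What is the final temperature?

V₁ = nRT₁/P₁ = 2.26×8.314×309/584 = 9.94 L.
Adiabatic: TV^(γ−1) = const ⇒ T₂ = 309×(0.485)^0.400 = 231 K; PV^γ = const ⇒ P₂ = 212 kPa.

231 K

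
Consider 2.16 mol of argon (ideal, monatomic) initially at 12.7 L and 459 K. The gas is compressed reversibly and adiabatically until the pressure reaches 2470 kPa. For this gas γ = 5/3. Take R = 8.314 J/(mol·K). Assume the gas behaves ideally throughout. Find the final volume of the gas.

5.70 L

P₁ = nRT₁/V₁ = 2.16×8.314×459/12.7 = 649 kPa.
Adiabatic: T₂/T₁ = (P₂/P₁)^((γ−1)/γ) ⇒ T₂ = 459×(3.81)^0.400 = 783 K; V₂ = 5.70 L.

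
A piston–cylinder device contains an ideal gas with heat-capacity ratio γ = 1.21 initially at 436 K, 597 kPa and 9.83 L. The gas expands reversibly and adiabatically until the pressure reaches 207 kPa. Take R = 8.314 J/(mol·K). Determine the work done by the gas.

n = P₁V₁/(RT₁) = 597×9.83/(8.314×436) = 1.62 mol.
Adiabatic: T₂/T₁ = (P₂/P₁)^((γ−1)/γ) ⇒ T₂ = 436×(0.347)^0.174 = 363 K; V₂ = 23.6 L.
ΔU = nCvΔT = 1.62×39.6×(363−436) = -4690 J.
Q = 0 for an adiabatic process, so W = −ΔU = 4690 J.

4690 J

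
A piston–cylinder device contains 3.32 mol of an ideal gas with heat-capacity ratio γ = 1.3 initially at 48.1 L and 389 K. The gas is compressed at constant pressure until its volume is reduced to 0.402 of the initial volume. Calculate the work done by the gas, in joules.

-6420 J

P₁ = nRT₁/V₁ = 3.32×8.314×389/48.1 = 223 kPa.
Isobaric: P stays 223 kPa; V/T = const ⇒ T₂ = 156 K, V₂ = 19.3 L.
W = PΔV = 223×(19.3−48.1) kPa·L = -6420 J.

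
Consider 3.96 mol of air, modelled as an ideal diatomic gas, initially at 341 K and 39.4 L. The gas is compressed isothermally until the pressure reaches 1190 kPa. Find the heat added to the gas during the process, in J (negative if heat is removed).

P₁ = nRT₁/V₁ = 3.96×8.314×341/39.4 = 285 kPa.
Isothermal: T stays 341 K; PV = const ⇒ V₂ = 9.43 L, P₂ = 1190 kPa.
ΔU = 0 (ideal gas, T constant).
W = nRT ln(V₂/V₁) = 3.96×8.314×341×ln(0.239) = -16000 J.
Q = ΔU + W = -16000 J.

-16000 J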